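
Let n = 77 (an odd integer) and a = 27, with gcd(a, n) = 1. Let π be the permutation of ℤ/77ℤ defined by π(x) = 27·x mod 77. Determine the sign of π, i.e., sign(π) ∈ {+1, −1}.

Orbit of 69 under x↦27x: [69, 15, 20, 1, 27, 36, 48]… (length divides ord_77(27)).
Cycle lengths of π_27 on ℤ/77ℤ: [10, 10, 10, 10, 10, 10, 5, 5, 2, 2, 2, 1]; 12 cycles in total.
sign(π) = (−1)^{n − #cycles} = (−1)^{77−12} = (−1)^65 = -1.
The Jacobi symbol (27|77) = -1 (Zolotarev) agrees.

-1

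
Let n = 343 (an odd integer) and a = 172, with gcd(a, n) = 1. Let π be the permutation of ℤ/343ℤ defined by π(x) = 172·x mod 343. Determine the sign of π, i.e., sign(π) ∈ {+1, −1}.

+1

Trace 57: π^k(57) = [57, 200, 100, 50, 25, 184, 92] for k=0..6.
The orbit structure of x ↦ 172x mod 343: 7 orbits of sizes [147, 147, 21, 21, 3, 3, 1].
Σ(ℓ_i−1) = 343−7 = 336; sign = (−1)^336 = +1.
Zolotarev: (172|343) = +1, matching the cycle-count sign.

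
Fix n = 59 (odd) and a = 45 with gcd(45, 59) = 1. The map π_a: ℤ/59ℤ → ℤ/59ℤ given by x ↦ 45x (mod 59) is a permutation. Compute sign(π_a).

Trace 27: π^k(27) = [27, 35, 41, 16, 12, 9, 51] for k=0..6.
3 cycles of lengths [29, 29, 1].
3 cycles on 59: each ℓ→(−1)^(ℓ−1), product (−1)^56 = +1.

+1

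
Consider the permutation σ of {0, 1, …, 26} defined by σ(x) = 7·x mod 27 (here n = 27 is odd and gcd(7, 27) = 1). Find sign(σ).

Trace 7: π^k(7) = [7, 22, 19, 25, 13, 10, 16] for k=0..6.
Decompose π into cycles: lengths [9, 9, 3, 3, 1, 1, 1] (7 cycles, including the fixed point 0).
With 7 cycles on 27 points, sign = (−1)^{27−7} = +1.

+1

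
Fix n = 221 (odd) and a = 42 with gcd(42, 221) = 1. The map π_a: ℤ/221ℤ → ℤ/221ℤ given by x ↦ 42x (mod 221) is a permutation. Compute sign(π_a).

Start at x=191: 191 → 66 → 120 → 178 → 183 → 172 → 152 → … (one orbit).
The orbit structure of x ↦ 42x mod 221: 15 orbits of sizes [24, 24, 24, 24, 24, 24, 24, 24, 8, 8, 3, 3, 3, 3, 1].
221 − 15 = 206 transpositions; sign(π) = (−1)^206 = +1.
Via Zolotarev, sign(π_{42}) = (42|221) = +1.

+1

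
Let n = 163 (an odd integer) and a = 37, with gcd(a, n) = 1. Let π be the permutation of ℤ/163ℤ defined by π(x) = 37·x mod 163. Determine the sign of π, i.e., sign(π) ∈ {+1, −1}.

-1

Orbit of 136 under x↦37x: [136, 142, 38, 102, 25, 110, 158]… (length divides ord_163(37)).
Decompose π into cycles: lengths [54, 54, 54, 1] (4 cycles, including the fixed point 0).
163 − 4 = 159 transpositions; sign(π) = (−1)^159 = -1.
The Jacobi symbol (37|163) = -1 (Zolotarev) agrees.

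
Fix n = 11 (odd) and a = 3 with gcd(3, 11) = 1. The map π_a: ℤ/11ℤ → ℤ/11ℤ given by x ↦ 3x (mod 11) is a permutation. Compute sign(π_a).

+1

Orbit of 9 under x↦3x: [9, 5, 4, 1, 3]… (length divides ord_11(3)).
Cycle lengths of π_3 on ℤ/11ℤ: [5, 5, 1]; 3 cycles in total.
n − c = 11 − 3 = 8; sign = (−1)^8 = +1.
Zolotarev: (3|11) = +1, matching the cycle-count sign.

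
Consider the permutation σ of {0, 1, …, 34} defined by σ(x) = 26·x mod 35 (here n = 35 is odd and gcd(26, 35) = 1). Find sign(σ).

Orbit of 26 under x↦26x: [26, 11, 6, 16, 31, 1]… (length divides ord_35(26)).
π_26 has 10 disjoint cycles with lengths [6, 6, 6, 6, 6, 1, 1, 1, 1, 1] on {0,…,34}.
n − c = 35 − 10 = 25; sign = (−1)^25 = -1.
Zolotarev: (26|35) = -1, matching the cycle-count sign.

-1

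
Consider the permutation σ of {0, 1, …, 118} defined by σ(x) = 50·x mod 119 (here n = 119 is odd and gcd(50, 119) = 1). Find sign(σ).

+1

Orbit of 1 under x↦50x: [1, 50]… (length divides ord_119(50)).
Cycle lengths of π_50 on ℤ/119ℤ: [2, 2, 2, 2, 2, 2, 2, 2, 2, 2, 2, 2, 2, 2, 2, 2, 2, 2, 2, 2, 2, 2, 2, 2, 2, 2, 2, 2, 2, 2, 2, 2, 2, 2, 2, 2, 2, 2, 2, 2, 2, 2, 2, 2, 2, 2, 2, 2, 2, 2, 2, 2, 2, 2, 2, 2, 1, 1, 1, 1, 1, 1, 1]; 63 cycles in total.
With 63 cycles on 119 points, sign = (−1)^{119−63} = +1.
The Jacobi symbol (50|119) = +1 (Zolotarev) agrees.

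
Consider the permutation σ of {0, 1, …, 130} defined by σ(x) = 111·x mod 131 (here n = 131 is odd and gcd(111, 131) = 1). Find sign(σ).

-1

Orbit of 17 under x↦111x: [17, 53, 119, 109, 47, 108, 67]… (length divides ord_131(111)).
The orbit structure of x ↦ 111x mod 131: 2 orbits of sizes [130, 1].
sign(π) = (−1)^{n − #cycles} = (−1)^{131−2} = (−1)^129 = -1.
Zolotarev: (111|131) = -1, matching the cycle-count sign.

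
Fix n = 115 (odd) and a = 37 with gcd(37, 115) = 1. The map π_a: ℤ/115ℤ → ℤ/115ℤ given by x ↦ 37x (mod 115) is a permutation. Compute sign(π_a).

+1

Start at x=39: 39 → 63 → 31 → 112 → 4 → 33 → 71 → … (one orbit).
π_37 has 5 disjoint cycles with lengths [44, 44, 22, 4, 1] on {0,…,114}.
sign(π) = (−1)^{n − #cycles} = (−1)^{115−5} = (−1)^110 = +1.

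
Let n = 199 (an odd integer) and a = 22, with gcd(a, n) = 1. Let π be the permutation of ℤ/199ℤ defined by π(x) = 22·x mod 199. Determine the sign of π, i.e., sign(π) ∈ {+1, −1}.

-1

Orbit of 134 under x↦22x: [134, 162, 181, 2, 44, 172, 3]… (length divides ord_199(22)).
Decompose π into cycles: lengths [198, 1] (2 cycles, including the fixed point 0).
Σ(ℓ_i−1) = 199−2 = 197; sign = (−1)^197 = -1.
(22|199)_J = -1 (Zolotarev's lemma cross-check).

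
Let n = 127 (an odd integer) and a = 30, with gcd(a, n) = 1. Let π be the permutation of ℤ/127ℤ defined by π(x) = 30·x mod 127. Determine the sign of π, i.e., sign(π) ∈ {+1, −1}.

Trace 19: π^k(19) = [19, 62, 82, 47, 13, 9, 16] for k=0..6.
Cycle type of π: 63×2 + 1; total 3 cycles.
127 − 3 = 124 transpositions; sign(π) = (−1)^124 = +1.
Zolotarev: (30|127) = +1, matching the cycle-count sign.

+1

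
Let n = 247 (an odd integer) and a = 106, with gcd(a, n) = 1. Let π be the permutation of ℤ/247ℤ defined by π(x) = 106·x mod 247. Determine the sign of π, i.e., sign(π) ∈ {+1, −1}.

-1

Orbit of 1 under x↦106x: [1, 106, 121, 229, 68, 45, 77]… (length divides ord_247(106)).
Cycle type of π: 12×19 + 3×6 + 1; total 26 cycles.
26 cycles on 247: each ℓ→(−1)^(ℓ−1), product (−1)^221 = -1.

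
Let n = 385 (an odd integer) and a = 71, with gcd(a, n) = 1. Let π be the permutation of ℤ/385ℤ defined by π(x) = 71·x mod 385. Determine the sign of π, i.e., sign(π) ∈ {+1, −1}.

Trace 71: π^k(71) = [71, 36, 246, 141, 1] for k=0..4.
Decompose π into cycles: lengths [5, 5, 5, 5, 5, 5, 5, 5, 5, 5, 5, 5, 5, 5, 5, 5, 5, 5, 5, 5, 5, 5, 5, 5, 5, 5, 5, 5, 5, 5, 5, 5, 5, 5, 5, 5, 5, 5, 5, 5, 5, 5, 5, 5, 5, 5, 5, 5, 5, 5, 5, 5, 5, 5, 5, 5, 5, 5, 5, 5, 5, 5, 5, 5, 5, 5, 5, 5, 5, 5, 1, 1, 1, 1, 1, 1, 1, 1, 1, 1, 1, 1, 1, 1, 1, 1, 1, 1, 1, 1, 1, 1, 1, 1, 1, 1, 1, 1, 1, 1, 1, 1, 1, 1, 1] (105 cycles, including the fixed point 0).
105 cycles on 385: each ℓ→(−1)^(ℓ−1), product (−1)^280 = +1.
(71|385)_J = +1 (Zolotarev's lemma cross-check).

+1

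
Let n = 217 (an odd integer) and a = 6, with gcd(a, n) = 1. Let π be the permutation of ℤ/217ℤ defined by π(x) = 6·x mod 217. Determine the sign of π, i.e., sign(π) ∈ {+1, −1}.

+1

Orbit of 36 under x↦6x: [36, 216, 211, 181, 1, 6]… (length divides ord_217(6)).
Decompose π into cycles: lengths [6, 6, 6, 6, 6, 6, 6, 6, 6, 6, 6, 6, 6, 6, 6, 6, 6, 6, 6, 6, 6, 6, 6, 6, 6, 6, 6, 6, 6, 6, 6, 6, 6, 6, 6, 2, 2, 2, 1] (39 cycles, including the fixed point 0).
39 cycles on 217: each ℓ→(−1)^(ℓ−1), product (−1)^178 = +1.
(6|217)_J = +1 (Zolotarev's lemma cross-check).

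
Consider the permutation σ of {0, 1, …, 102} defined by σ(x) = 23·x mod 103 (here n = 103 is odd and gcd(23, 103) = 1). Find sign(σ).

+1

Trace 14: π^k(14) = [14, 13, 93, 79, 66, 76, 100] for k=0..6.
7 cycles of lengths [17, 17, 17, 17, 17, 17, 1].
103 − 7 = 96 transpositions; sign(π) = (−1)^96 = +1.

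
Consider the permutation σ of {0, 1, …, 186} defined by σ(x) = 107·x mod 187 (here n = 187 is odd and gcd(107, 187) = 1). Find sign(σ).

+1

Trace 61: π^k(61) = [61, 169, 131, 179, 79, 38, 139] for k=0..6.
5 cycles of lengths [80, 80, 16, 10, 1].
Σ(ℓ_i−1) = 187−5 = 182; sign = (−1)^182 = +1.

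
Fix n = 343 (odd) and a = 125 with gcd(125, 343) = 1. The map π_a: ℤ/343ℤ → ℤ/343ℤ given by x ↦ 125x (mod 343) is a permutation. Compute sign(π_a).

-1

Orbit of 246 under x↦125x: [246, 223, 92, 181, 330, 90, 274]… (length divides ord_343(125)).
10 cycles of lengths [98, 98, 98, 14, 14, 14, 2, 2, 2, 1].
With 10 cycles on 343 points, sign = (−1)^{343−10} = -1.
Zolotarev: (125|343) = -1, matching the cycle-count sign.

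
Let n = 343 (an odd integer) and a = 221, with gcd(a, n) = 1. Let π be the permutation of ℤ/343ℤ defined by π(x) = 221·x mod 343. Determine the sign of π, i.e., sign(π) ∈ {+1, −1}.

Start at x=289: 289 → 71 → 256 → 324 → 260 → 179 → 114 → … (one orbit).
Cycle lengths of π_221 on ℤ/343ℤ: [147, 147, 21, 21, 3, 3, 1]; 7 cycles in total.
With 7 cycles on 343 points, sign = (−1)^{343−7} = +1.

+1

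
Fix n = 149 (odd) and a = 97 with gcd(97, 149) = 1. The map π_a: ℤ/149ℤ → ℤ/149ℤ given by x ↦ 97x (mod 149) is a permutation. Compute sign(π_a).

-1

Trace 77: π^k(77) = [77, 19, 55, 120, 18, 107, 98] for k=0..6.
2 cycles of lengths [148, 1].
2 cycles on 149: each ℓ→(−1)^(ℓ−1), product (−1)^147 = -1.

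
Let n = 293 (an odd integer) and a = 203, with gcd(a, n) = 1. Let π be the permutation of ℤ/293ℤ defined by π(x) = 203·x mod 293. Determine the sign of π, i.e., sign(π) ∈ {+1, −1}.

+1

Trace 247: π^k(247) = [247, 38, 96, 150, 271, 222, 237] for k=0..6.
Cycle lengths of π_203 on ℤ/293ℤ: [146, 146, 1]; 3 cycles in total.
n − c = 293 − 3 = 290; sign = (−1)^290 = +1.
(203|293)_J = +1 (Zolotarev's lemma cross-check).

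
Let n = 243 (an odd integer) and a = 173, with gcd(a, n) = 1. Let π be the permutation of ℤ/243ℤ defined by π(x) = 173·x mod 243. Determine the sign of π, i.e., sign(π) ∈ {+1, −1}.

Orbit of 58 under x↦173x: [58, 71, 133, 167, 217, 119, 175]… (length divides ord_243(173)).
Cycle lengths of π_173 on ℤ/243ℤ: [162, 54, 18, 6, 2, 1]; 6 cycles in total.
Σ(ℓ_i−1) = 243−6 = 237; sign = (−1)^237 = -1.

-1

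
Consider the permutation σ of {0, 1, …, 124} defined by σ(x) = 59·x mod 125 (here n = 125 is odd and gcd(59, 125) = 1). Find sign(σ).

+1

Orbit of 41 under x↦59x: [41, 44, 96, 39, 51, 9, 31]… (length divides ord_125(59)).
Cycle lengths of π_59 on ℤ/125ℤ: [50, 50, 10, 10, 2, 2, 1]; 7 cycles in total.
n − c = 125 − 7 = 118; sign = (−1)^118 = +1.
Zolotarev: (59|125) = +1, matching the cycle-count sign.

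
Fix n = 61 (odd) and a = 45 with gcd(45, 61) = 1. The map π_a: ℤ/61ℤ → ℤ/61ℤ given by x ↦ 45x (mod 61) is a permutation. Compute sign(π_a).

+1

Trace 52: π^k(52) = [52, 22, 14, 20, 46, 57, 3] for k=0..6.
Decompose π into cycles: lengths [30, 30, 1] (3 cycles, including the fixed point 0).
3 cycles on 61: each ℓ→(−1)^(ℓ−1), product (−1)^58 = +1.
Via Zolotarev, sign(π_{45}) = (45|61) = +1.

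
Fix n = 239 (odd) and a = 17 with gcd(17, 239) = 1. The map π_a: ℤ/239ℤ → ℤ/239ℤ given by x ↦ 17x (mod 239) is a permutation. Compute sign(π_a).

Trace 80: π^k(80) = [80, 165, 176, 124, 196, 225, 1] for k=0..6.
3 cycles of lengths [119, 119, 1].
3 cycles on 239: each ℓ→(−1)^(ℓ−1), product (−1)^236 = +1.
Check: (17/239) = +1 by Zolotarev.

+1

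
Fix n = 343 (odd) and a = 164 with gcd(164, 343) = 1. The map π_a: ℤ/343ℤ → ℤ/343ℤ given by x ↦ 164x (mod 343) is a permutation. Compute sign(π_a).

-1

Start at x=191: 191 → 111 → 25 → 327 → 120 → 129 → 233 → … (one orbit).
Cycle type of π: 294 + 42 + 6 + 1; total 4 cycles.
Σ(ℓ_i−1) = 343−4 = 339; sign = (−1)^339 = -1.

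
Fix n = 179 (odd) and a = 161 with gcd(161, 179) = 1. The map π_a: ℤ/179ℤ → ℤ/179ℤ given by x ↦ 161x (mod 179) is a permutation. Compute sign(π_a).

+1

Start at x=138: 138 → 22 → 141 → 147 → 39 → 14 → 106 → … (one orbit).
The orbit structure of x ↦ 161x mod 179: 3 orbits of sizes [89, 89, 1].
n − c = 179 − 3 = 176; sign = (−1)^176 = +1.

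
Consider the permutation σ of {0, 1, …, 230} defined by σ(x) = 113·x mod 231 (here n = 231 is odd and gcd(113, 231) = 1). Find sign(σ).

Start at x=64: 64 → 71 → 169 → 155 → 190 → 218 → 148 → … (one orbit).
Cycle lengths of π_113 on ℤ/231ℤ: [10, 10, 10, 10, 10, 10, 10, 10, 10, 10, 10, 10, 10, 10, 5, 5, 5, 5, 5, 5, 5, 5, 5, 5, 5, 5, 5, 5, 2, 2, 2, 2, 2, 2, 2, 1, 1, 1, 1, 1, 1, 1]; 42 cycles in total.
sign(π) = (−1)^{n − #cycles} = (−1)^{231−42} = (−1)^189 = -1.
Check: (113/231) = -1 by Zolotarev.

-1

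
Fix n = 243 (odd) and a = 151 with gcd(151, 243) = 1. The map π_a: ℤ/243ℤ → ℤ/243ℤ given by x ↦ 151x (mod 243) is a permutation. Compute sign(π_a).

+1

Start at x=58: 58 → 10 → 52 → 76 → 55 → 43 → 175 → … (one orbit).
π_151 has 11 disjoint cycles with lengths [81, 81, 27, 27, 9, 9, 3, 3, 1, 1, 1] on {0,…,242}.
Σ(ℓ_i−1) = 243−11 = 232; sign = (−1)^232 = +1.
The Jacobi symbol (151|243) = +1 (Zolotarev) agrees.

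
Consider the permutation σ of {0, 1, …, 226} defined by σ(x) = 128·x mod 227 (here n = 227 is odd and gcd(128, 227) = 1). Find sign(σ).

-1

Start at x=162: 162 → 79 → 124 → 209 → 193 → 188 → 2 → … (one orbit).
Cycle lengths of π_128 on ℤ/227ℤ: [226, 1]; 2 cycles in total.
sign(π) = (−1)^{n − #cycles} = (−1)^{227−2} = (−1)^225 = -1.
(128|227)_J = -1 (Zolotarev's lemma cross-check).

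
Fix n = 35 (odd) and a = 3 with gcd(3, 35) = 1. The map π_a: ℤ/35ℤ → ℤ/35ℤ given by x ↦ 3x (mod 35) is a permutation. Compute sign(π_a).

Orbit of 16 under x↦3x: [16, 13, 4, 12, 1, 3, 9]… (length divides ord_35(3)).
The orbit structure of x ↦ 3x mod 35: 5 orbits of sizes [12, 12, 6, 4, 1].
5 cycles on 35: each ℓ→(−1)^(ℓ−1), product (−1)^30 = +1.
The Jacobi symbol (3|35) = +1 (Zolotarev) agrees.

+1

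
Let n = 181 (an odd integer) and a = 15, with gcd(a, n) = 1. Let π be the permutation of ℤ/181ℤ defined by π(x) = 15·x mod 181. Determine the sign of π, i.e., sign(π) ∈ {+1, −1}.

+1

Trace 117: π^k(117) = [117, 126, 80, 114, 81, 129, 125] for k=0..6.
Cycle type of π: 45×4 + 1; total 5 cycles.
181 − 5 = 176 transpositions; sign(π) = (−1)^176 = +1.
Zolotarev: (15|181) = +1, matching the cycle-count sign.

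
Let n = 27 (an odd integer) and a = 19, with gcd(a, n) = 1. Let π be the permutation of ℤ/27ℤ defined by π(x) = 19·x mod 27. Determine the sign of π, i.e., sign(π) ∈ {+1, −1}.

Orbit of 1 under x↦19x: [1, 19, 10]… (length divides ord_27(19)).
Decompose π into cycles: lengths [3, 3, 3, 3, 3, 3, 1, 1, 1, 1, 1, 1, 1, 1, 1] (15 cycles, including the fixed point 0).
sign(π) = (−1)^{n − #cycles} = (−1)^{27−15} = (−1)^12 = +1.
The Jacobi symbol (19|27) = +1 (Zolotarev) agrees.

+1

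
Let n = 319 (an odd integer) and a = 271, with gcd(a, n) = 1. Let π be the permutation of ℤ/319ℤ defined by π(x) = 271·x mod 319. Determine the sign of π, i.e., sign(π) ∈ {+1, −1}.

+1

Start at x=179: 179 → 21 → 268 → 215 → 207 → 272 → 23 → … (one orbit).
Cycle type of π: 140×2 + 28 + 10 + 1; total 5 cycles.
5 cycles on 319: each ℓ→(−1)^(ℓ−1), product (−1)^314 = +1.
(271|319)_J = +1 (Zolotarev's lemma cross-check).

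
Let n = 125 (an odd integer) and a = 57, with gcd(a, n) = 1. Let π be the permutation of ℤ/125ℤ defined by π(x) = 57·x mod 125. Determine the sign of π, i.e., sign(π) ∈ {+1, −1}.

Orbit of 68 under x↦57x: [68, 1, 57, 124]… (length divides ord_125(57)).
π_57 has 32 disjoint cycles with lengths [4, 4, 4, 4, 4, 4, 4, 4, 4, 4, 4, 4, 4, 4, 4, 4, 4, 4, 4, 4, 4, 4, 4, 4, 4, 4, 4, 4, 4, 4, 4, 1] on {0,…,124}.
sign(π) = (−1)^{n − #cycles} = (−1)^{125−32} = (−1)^93 = -1.

-1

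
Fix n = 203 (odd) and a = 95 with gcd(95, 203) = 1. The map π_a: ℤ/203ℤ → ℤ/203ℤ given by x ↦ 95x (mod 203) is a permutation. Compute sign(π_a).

Orbit of 102 under x↦95x: [102, 149, 148, 53, 163, 57, 137]… (length divides ord_203(95)).
The orbit structure of x ↦ 95x mod 203: 6 orbits of sizes [84, 84, 28, 3, 3, 1].
203 − 6 = 197 transpositions; sign(π) = (−1)^197 = -1.

-1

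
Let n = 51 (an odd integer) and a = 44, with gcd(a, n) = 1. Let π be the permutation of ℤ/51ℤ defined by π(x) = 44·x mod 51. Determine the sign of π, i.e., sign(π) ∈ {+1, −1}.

Start at x=44: 44 → 49 → 14 → 4 → 23 → 43 → 5 → … (one orbit).
Cycle lengths of π_44 on ℤ/51ℤ: [16, 16, 16, 2, 1]; 5 cycles in total.
With 5 cycles on 51 points, sign = (−1)^{51−5} = +1.
(44|51)_J = +1 (Zolotarev's lemma cross-check).

+1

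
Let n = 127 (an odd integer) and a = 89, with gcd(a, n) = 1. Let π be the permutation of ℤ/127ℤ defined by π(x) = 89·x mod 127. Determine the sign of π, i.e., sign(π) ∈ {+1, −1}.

-1

Start at x=16: 16 → 27 → 117 → 126 → 38 → 80 → 8 → … (one orbit).
Cycle lengths of π_89 on ℤ/127ℤ: [42, 42, 42, 1]; 4 cycles in total.
4 cycles on 127: each ℓ→(−1)^(ℓ−1), product (−1)^123 = -1.
Via Zolotarev, sign(π_{89}) = (89|127) = -1.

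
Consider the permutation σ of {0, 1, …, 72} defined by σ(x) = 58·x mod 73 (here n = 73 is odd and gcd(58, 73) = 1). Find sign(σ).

-1

Start at x=58: 58 → 6 → 56 → 36 → 44 → 70 → 45 → … (one orbit).
Cycle type of π: 72 + 1; total 2 cycles.
Σ(ℓ_i−1) = 73−2 = 71; sign = (−1)^71 = -1.
The Jacobi symbol (58|73) = -1 (Zolotarev) agrees.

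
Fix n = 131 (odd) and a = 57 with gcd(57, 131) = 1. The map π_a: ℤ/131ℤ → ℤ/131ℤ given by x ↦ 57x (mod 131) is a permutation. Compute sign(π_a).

Orbit of 78 under x↦57x: [78, 123, 68, 77, 66, 94, 118]… (length divides ord_131(57)).
The orbit structure of x ↦ 57x mod 131: 2 orbits of sizes [130, 1].
sign(π) = (−1)^{n − #cycles} = (−1)^{131−2} = (−1)^129 = -1.
The Jacobi symbol (57|131) = -1 (Zolotarev) agrees.

-1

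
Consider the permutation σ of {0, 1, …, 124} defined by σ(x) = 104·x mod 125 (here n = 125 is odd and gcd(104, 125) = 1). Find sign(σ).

Trace 56: π^k(56) = [56, 74, 71, 9, 61, 94, 26] for k=0..6.
π_104 has 7 disjoint cycles with lengths [50, 50, 10, 10, 2, 2, 1] on {0,…,124}.
n − c = 125 − 7 = 118; sign = (−1)^118 = +1.
(104|125)_J = +1 (Zolotarev's lemma cross-check).

+1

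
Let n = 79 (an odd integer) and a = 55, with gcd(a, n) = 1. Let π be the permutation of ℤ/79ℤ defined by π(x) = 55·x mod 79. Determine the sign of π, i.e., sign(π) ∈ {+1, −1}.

Trace 1: π^k(1) = [1, 55, 23] for k=0..2.
Decompose π into cycles: lengths [3, 3, 3, 3, 3, 3, 3, 3, 3, 3, 3, 3, 3, 3, 3, 3, 3, 3, 3, 3, 3, 3, 3, 3, 3, 3, 1] (27 cycles, including the fixed point 0).
sign(π) = (−1)^{n − #cycles} = (−1)^{79−27} = (−1)^52 = +1.

+1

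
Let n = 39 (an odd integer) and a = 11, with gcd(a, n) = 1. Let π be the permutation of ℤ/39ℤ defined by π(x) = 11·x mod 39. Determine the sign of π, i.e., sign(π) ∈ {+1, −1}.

+1

Trace 22: π^k(22) = [22, 8, 10, 32, 1, 11, 4] for k=0..6.
π_11 has 5 disjoint cycles with lengths [12, 12, 12, 2, 1] on {0,…,38}.
39 − 5 = 34 transpositions; sign(π) = (−1)^34 = +1.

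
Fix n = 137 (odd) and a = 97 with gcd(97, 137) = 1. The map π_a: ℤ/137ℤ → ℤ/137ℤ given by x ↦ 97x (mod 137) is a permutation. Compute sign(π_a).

-1

Start at x=110: 110 → 121 → 92 → 19 → 62 → 123 → 12 → … (one orbit).
Decompose π into cycles: lengths [136, 1] (2 cycles, including the fixed point 0).
137 − 2 = 135 transpositions; sign(π) = (−1)^135 = -1.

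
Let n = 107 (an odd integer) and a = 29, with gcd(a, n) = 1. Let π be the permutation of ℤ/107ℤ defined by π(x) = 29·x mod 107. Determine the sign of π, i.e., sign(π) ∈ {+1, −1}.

Trace 81: π^k(81) = [81, 102, 69, 75, 35, 52, 10] for k=0..6.
3 cycles of lengths [53, 53, 1].
n − c = 107 − 3 = 104; sign = (−1)^104 = +1.
Via Zolotarev, sign(π_{29}) = (29|107) = +1.

+1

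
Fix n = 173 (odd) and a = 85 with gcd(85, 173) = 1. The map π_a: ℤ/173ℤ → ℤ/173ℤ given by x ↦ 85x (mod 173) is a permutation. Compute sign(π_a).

+1

Start at x=138: 138 → 139 → 51 → 10 → 158 → 109 → 96 → … (one orbit).
π_85 has 5 disjoint cycles with lengths [43, 43, 43, 43, 1] on {0,…,172}.
Σ(ℓ_i−1) = 173−5 = 168; sign = (−1)^168 = +1.
Zolotarev: (85|173) = +1, matching the cycle-count sign.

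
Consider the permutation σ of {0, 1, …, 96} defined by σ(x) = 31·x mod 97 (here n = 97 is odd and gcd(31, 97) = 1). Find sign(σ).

Trace 6: π^k(6) = [6, 89, 43, 72, 1, 31, 88] for k=0..6.
Cycle type of π: 48×2 + 1; total 3 cycles.
sign(π) = (−1)^{n − #cycles} = (−1)^{97−3} = (−1)^94 = +1.
The Jacobi symbol (31|97) = +1 (Zolotarev) agrees.

+1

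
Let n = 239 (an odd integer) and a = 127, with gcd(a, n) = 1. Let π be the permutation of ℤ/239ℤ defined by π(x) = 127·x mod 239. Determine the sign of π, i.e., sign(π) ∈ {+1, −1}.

Trace 2: π^k(2) = [2, 15, 232, 67, 144, 124, 213] for k=0..6.
Cycle type of π: 119×2 + 1; total 3 cycles.
sign(π) = (−1)^{n − #cycles} = (−1)^{239−3} = (−1)^236 = +1.
Via Zolotarev, sign(π_{127}) = (127|239) = +1.

+1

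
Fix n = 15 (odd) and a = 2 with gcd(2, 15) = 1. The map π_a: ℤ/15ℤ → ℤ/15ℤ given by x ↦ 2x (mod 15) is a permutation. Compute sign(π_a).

+1

Trace 4: π^k(4) = [4, 8, 1, 2] for k=0..3.
The orbit structure of x ↦ 2x mod 15: 5 orbits of sizes [4, 4, 4, 2, 1].
Σ(ℓ_i−1) = 15−5 = 10; sign = (−1)^10 = +1.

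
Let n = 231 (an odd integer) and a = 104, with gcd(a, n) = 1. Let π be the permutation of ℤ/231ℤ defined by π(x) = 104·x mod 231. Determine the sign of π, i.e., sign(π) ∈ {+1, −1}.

Orbit of 146 under x↦104x: [146, 169, 20, 1, 104, 190, 125]… (length divides ord_231(104)).
π_104 has 33 disjoint cycles with lengths [10, 10, 10, 10, 10, 10, 10, 10, 10, 10, 10, 10, 10, 10, 10, 10, 10, 10, 10, 10, 5, 5, 2, 2, 2, 2, 2, 2, 2, 2, 2, 2, 1] on {0,…,230}.
231 − 33 = 198 transpositions; sign(π) = (−1)^198 = +1.
Via Zolotarev, sign(π_{104}) = (104|231) = +1.

+1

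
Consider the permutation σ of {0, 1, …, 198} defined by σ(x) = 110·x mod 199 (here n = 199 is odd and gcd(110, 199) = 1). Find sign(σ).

Trace 118: π^k(118) = [118, 45, 174, 36, 179, 188, 183] for k=0..6.
Cycle lengths of π_110 on ℤ/199ℤ: [198, 1]; 2 cycles in total.
199 − 2 = 197 transpositions; sign(π) = (−1)^197 = -1.

-1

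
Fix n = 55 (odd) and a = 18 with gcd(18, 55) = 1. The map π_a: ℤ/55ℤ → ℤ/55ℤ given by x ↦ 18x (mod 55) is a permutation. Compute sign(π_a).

+1

Start at x=14: 14 → 32 → 26 → 28 → 9 → 52 → 1 → … (one orbit).
The orbit structure of x ↦ 18x mod 55: 5 orbits of sizes [20, 20, 10, 4, 1].
sign(π) = (−1)^{n − #cycles} = (−1)^{55−5} = (−1)^50 = +1.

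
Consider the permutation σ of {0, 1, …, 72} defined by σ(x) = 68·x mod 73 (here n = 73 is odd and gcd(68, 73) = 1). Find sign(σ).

Trace 46: π^k(46) = [46, 62, 55, 17, 61, 60, 65] for k=0..6.
π_68 has 2 disjoint cycles with lengths [72, 1] on {0,…,72}.
73 − 2 = 71 transpositions; sign(π) = (−1)^71 = -1.
Via Zolotarev, sign(π_{68}) = (68|73) = -1.

-1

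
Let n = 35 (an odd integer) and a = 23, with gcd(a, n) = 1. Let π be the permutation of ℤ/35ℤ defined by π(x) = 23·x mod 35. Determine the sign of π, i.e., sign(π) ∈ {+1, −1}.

Trace 11: π^k(11) = [11, 8, 9, 32, 1, 23, 4] for k=0..6.
6 cycles of lengths [12, 12, 4, 3, 3, 1].
35 − 6 = 29 transpositions; sign(π) = (−1)^29 = -1.

-1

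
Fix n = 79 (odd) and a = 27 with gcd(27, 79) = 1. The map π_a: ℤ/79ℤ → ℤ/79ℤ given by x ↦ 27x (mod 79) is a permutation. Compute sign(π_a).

Start at x=52: 52 → 61 → 67 → 71 → 21 → 14 → 62 → … (one orbit).
Cycle type of π: 26×3 + 1; total 4 cycles.
Σ(ℓ_i−1) = 79−4 = 75; sign = (−1)^75 = -1.

-1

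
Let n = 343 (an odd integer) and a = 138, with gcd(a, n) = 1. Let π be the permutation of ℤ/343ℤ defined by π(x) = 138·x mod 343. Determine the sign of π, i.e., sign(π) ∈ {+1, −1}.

-1

Trace 177: π^k(177) = [177, 73, 127, 33, 95, 76, 198] for k=0..6.
Decompose π into cycles: lengths [294, 42, 6, 1] (4 cycles, including the fixed point 0).
n − c = 343 − 4 = 339; sign = (−1)^339 = -1.
Check: (138/343) = -1 by Zolotarev.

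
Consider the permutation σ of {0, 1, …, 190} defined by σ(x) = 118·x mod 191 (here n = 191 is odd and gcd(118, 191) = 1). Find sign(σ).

+1

Orbit of 163 under x↦118x: [163, 134, 150, 128, 15, 51, 97]… (length divides ord_191(118)).
π_118 has 3 disjoint cycles with lengths [95, 95, 1] on {0,…,190}.
With 3 cycles on 191 points, sign = (−1)^{191−3} = +1.
(118|191)_J = +1 (Zolotarev's lemma cross-check).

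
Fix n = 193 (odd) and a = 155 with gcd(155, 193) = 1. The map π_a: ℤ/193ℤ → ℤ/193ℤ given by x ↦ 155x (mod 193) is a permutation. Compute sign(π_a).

-1

Start at x=31: 31 → 173 → 181 → 70 → 42 → 141 → 46 → … (one orbit).
The orbit structure of x ↦ 155x mod 193: 2 orbits of sizes [192, 1].
Σ(ℓ_i−1) = 193−2 = 191; sign = (−1)^191 = -1.
Check: (155/193) = -1 by Zolotarev.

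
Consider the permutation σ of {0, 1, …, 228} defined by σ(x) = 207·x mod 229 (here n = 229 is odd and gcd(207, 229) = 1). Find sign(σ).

Trace 42: π^k(42) = [42, 221, 176, 21, 225, 88, 125] for k=0..6.
Cycle lengths of π_207 on ℤ/229ℤ: [76, 76, 76, 1]; 4 cycles in total.
Σ(ℓ_i−1) = 229−4 = 225; sign = (−1)^225 = -1.

-1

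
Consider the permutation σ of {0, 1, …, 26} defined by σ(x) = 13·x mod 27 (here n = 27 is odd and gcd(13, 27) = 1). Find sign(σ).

+1

Orbit of 1 under x↦13x: [1, 13, 7, 10, 22, 16, 19]… (length divides ord_27(13)).
Decompose π into cycles: lengths [9, 9, 3, 3, 1, 1, 1] (7 cycles, including the fixed point 0).
n − c = 27 − 7 = 20; sign = (−1)^20 = +1.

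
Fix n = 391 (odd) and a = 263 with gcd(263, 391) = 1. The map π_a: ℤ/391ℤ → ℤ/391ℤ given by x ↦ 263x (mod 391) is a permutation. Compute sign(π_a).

Trace 302: π^k(302) = [302, 53, 254, 332, 123, 287, 18] for k=0..6.
8 cycles of lengths [88, 88, 88, 88, 22, 8, 8, 1].
sign(π) = (−1)^{n − #cycles} = (−1)^{391−8} = (−1)^383 = -1.

-1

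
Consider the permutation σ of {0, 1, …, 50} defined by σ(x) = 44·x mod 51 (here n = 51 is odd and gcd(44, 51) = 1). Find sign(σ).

+1

Orbit of 25 under x↦44x: [25, 29, 1, 44, 49, 14, 4]… (length divides ord_51(44)).
Cycle type of π: 16×3 + 2 + 1; total 5 cycles.
51 − 5 = 46 transpositions; sign(π) = (−1)^46 = +1.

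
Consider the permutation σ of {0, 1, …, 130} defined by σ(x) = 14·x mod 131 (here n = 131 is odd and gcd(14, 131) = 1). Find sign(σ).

Start at x=91: 91 → 95 → 20 → 18 → 121 → 122 → 5 → … (one orbit).
The orbit structure of x ↦ 14x mod 131: 2 orbits of sizes [130, 1].
sign(π) = (−1)^{n − #cycles} = (−1)^{131−2} = (−1)^129 = -1.
(14|131)_J = -1 (Zolotarev's lemma cross-check).

-1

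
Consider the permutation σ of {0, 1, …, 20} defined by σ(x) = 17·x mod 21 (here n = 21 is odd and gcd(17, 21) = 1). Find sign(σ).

Start at x=17: 17 → 16 → 20 → 4 → 5 → 1 → 17 (one orbit).
Cycle type of π: 6×3 + 2 + 1; total 5 cycles.
Σ(ℓ_i−1) = 21−5 = 16; sign = (−1)^16 = +1.

+1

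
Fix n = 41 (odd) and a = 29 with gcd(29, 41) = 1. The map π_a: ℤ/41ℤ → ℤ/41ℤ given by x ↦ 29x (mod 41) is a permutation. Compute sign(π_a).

-1

Orbit of 33 under x↦29x: [33, 14, 37, 7, 39, 24, 40]… (length divides ord_41(29)).
Cycle type of π: 40 + 1; total 2 cycles.
n − c = 41 − 2 = 39; sign = (−1)^39 = -1.
Check: (29/41) = -1 by Zolotarev.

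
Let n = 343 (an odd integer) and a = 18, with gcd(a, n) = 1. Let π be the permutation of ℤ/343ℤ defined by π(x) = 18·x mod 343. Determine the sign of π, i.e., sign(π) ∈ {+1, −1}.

+1

Orbit of 18 under x↦18x: [18, 324, 1]… (length divides ord_343(18)).
Decompose π into cycles: lengths [3, 3, 3, 3, 3, 3, 3, 3, 3, 3, 3, 3, 3, 3, 3, 3, 3, 3, 3, 3, 3, 3, 3, 3, 3, 3, 3, 3, 3, 3, 3, 3, 3, 3, 3, 3, 3, 3, 3, 3, 3, 3, 3, 3, 3, 3, 3, 3, 3, 3, 3, 3, 3, 3, 3, 3, 3, 3, 3, 3, 3, 3, 3, 3, 3, 3, 3, 3, 3, 3, 3, 3, 3, 3, 3, 3, 3, 3, 3, 3, 3, 3, 3, 3, 3, 3, 3, 3, 3, 3, 3, 3, 3, 3, 3, 3, 3, 3, 3, 3, 3, 3, 3, 3, 3, 3, 3, 3, 3, 3, 3, 3, 3, 3, 1] (115 cycles, including the fixed point 0).
Σ(ℓ_i−1) = 343−115 = 228; sign = (−1)^228 = +1.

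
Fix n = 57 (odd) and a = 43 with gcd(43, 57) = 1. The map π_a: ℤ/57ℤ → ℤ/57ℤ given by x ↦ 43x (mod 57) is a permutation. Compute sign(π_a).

Orbit of 16 under x↦43x: [16, 4, 1, 43, 25, 49, 55]… (length divides ord_57(43)).
Decompose π into cycles: lengths [9, 9, 9, 9, 9, 9, 1, 1, 1] (9 cycles, including the fixed point 0).
9 cycles on 57: each ℓ→(−1)^(ℓ−1), product (−1)^48 = +1.
Via Zolotarev, sign(π_{43}) = (43|57) = +1.

+1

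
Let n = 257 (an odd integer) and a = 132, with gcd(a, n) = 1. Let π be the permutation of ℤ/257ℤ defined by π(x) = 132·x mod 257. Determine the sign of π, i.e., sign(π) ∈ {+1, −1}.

Orbit of 130 under x↦132x: [130, 198, 179, 241, 201, 61, 85]… (length divides ord_257(132)).
Cycle type of π: 256 + 1; total 2 cycles.
With 2 cycles on 257 points, sign = (−1)^{257−2} = -1.

-1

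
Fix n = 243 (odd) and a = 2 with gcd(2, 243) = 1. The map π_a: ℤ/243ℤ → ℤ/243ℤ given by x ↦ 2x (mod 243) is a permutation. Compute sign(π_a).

-1

Orbit of 184 under x↦2x: [184, 125, 7, 14, 28, 56, 112]… (length divides ord_243(2)).
6 cycles of lengths [162, 54, 18, 6, 2, 1].
Σ(ℓ_i−1) = 243−6 = 237; sign = (−1)^237 = -1.
Via Zolotarev, sign(π_{2}) = (2|243) = -1.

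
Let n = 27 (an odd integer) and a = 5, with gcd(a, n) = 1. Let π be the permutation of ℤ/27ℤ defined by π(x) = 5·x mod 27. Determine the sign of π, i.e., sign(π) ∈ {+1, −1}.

Start at x=16: 16 → 26 → 22 → 2 → 10 → 23 → 7 → … (one orbit).
Cycle lengths of π_5 on ℤ/27ℤ: [18, 6, 2, 1]; 4 cycles in total.
Σ(ℓ_i−1) = 27−4 = 23; sign = (−1)^23 = -1.

-1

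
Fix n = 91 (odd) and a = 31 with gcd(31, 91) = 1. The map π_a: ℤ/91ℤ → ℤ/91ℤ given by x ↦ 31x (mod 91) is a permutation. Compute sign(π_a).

Start at x=34: 34 → 53 → 5 → 64 → 73 → 79 → 83 → … (one orbit).
Decompose π into cycles: lengths [12, 12, 12, 12, 12, 12, 6, 4, 4, 4, 1] (11 cycles, including the fixed point 0).
Σ(ℓ_i−1) = 91−11 = 80; sign = (−1)^80 = +1.
The Jacobi symbol (31|91) = +1 (Zolotarev) agrees.

+1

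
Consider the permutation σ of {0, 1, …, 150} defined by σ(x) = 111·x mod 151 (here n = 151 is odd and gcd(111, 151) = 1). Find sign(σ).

-1

Orbit of 147 under x↦111x: [147, 9, 93, 55, 65, 118, 112]… (length divides ord_151(111)).
Cycle type of π: 150 + 1; total 2 cycles.
Σ(ℓ_i−1) = 151−2 = 149; sign = (−1)^149 = -1.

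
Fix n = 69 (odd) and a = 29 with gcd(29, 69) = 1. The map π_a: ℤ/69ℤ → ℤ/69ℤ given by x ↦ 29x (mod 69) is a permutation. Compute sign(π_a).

Start at x=49: 49 → 41 → 16 → 50 → 1 → 29 → 13 → … (one orbit).
Cycle lengths of π_29 on ℤ/69ℤ: [22, 22, 11, 11, 2, 1]; 6 cycles in total.
6 cycles on 69: each ℓ→(−1)^(ℓ−1), product (−1)^63 = -1.

-1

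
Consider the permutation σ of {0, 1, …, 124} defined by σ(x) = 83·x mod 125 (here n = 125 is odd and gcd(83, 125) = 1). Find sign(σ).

-1

Orbit of 102 under x↦83x: [102, 91, 53, 24, 117, 86, 13]… (length divides ord_125(83)).
Cycle type of π: 100 + 20 + 4 + 1; total 4 cycles.
sign(π) = (−1)^{n − #cycles} = (−1)^{125−4} = (−1)^121 = -1.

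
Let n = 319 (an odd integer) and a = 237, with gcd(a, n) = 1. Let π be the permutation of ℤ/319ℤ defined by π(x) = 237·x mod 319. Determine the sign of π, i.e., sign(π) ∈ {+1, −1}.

-1

Orbit of 170 under x↦237x: [170, 96, 103, 167, 23, 28, 256]… (length divides ord_319(237)).
Decompose π into cycles: lengths [70, 70, 70, 70, 14, 14, 10, 1] (8 cycles, including the fixed point 0).
sign(π) = (−1)^{n − #cycles} = (−1)^{319−8} = (−1)^311 = -1.
Via Zolotarev, sign(π_{237}) = (237|319) = -1.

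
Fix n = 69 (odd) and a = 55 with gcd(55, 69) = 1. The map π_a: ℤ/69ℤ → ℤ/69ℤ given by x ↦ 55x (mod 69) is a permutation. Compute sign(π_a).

+1

Orbit of 1 under x↦55x: [1, 55, 58, 16, 52, 31, 49]… (length divides ord_69(55)).
π_55 has 9 disjoint cycles with lengths [11, 11, 11, 11, 11, 11, 1, 1, 1] on {0,…,68}.
With 9 cycles on 69 points, sign = (−1)^{69−9} = +1.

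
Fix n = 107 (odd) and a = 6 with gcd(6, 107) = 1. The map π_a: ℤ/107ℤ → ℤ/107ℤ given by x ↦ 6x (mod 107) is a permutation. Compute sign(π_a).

Start at x=94: 94 → 29 → 67 → 81 → 58 → 27 → 55 → … (one orbit).
Cycle type of π: 106 + 1; total 2 cycles.
107 − 2 = 105 transpositions; sign(π) = (−1)^105 = -1.
Zolotarev: (6|107) = -1, matching the cycle-count sign.

-1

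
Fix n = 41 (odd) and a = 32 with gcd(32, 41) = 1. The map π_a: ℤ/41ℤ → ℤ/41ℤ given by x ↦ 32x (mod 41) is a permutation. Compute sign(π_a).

+1

Orbit of 9 under x↦32x: [9, 1, 32, 40]… (length divides ord_41(32)).
Cycle lengths of π_32 on ℤ/41ℤ: [4, 4, 4, 4, 4, 4, 4, 4, 4, 4, 1]; 11 cycles in total.
With 11 cycles on 41 points, sign = (−1)^{41−11} = +1.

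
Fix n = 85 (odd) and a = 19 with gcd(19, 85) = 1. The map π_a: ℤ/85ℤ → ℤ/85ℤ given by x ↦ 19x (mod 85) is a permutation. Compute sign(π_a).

Orbit of 21 under x↦19x: [21, 59, 16, 49, 81, 9, 1]… (length divides ord_85(19)).
Decompose π into cycles: lengths [8, 8, 8, 8, 8, 8, 8, 8, 8, 8, 2, 2, 1] (13 cycles, including the fixed point 0).
With 13 cycles on 85 points, sign = (−1)^{85−13} = +1.
Zolotarev: (19|85) = +1, matching the cycle-count sign.

+1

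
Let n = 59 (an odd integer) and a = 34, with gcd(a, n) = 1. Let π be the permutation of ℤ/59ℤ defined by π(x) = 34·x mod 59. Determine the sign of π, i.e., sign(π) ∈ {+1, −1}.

Start at x=35: 35 → 10 → 45 → 55 → 41 → 37 → 19 → … (one orbit).
Cycle lengths of π_34 on ℤ/59ℤ: [58, 1]; 2 cycles in total.
Σ(ℓ_i−1) = 59−2 = 57; sign = (−1)^57 = -1.
Check: (34/59) = -1 by Zolotarev.

-1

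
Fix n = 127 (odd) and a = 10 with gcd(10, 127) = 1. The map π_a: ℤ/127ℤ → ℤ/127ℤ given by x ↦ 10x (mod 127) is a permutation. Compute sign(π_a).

-1

Trace 100: π^k(100) = [100, 111, 94, 51, 2, 20, 73] for k=0..6.
Cycle type of π: 42×3 + 1; total 4 cycles.
127 − 4 = 123 transpositions; sign(π) = (−1)^123 = -1.
Zolotarev: (10|127) = -1, matching the cycle-count sign.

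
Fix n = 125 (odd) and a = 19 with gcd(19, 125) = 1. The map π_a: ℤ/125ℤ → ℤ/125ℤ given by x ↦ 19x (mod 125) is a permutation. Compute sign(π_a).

Start at x=36: 36 → 59 → 121 → 49 → 56 → 64 → 91 → … (one orbit).
Cycle type of π: 50×2 + 10×2 + 2×2 + 1; total 7 cycles.
7 cycles on 125: each ℓ→(−1)^(ℓ−1), product (−1)^118 = +1.
Check: (19/125) = +1 by Zolotarev.

+1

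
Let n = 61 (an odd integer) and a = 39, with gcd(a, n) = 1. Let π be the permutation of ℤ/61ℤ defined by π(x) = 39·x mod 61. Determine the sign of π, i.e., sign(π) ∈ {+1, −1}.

+1

Start at x=27: 27 → 16 → 14 → 58 → 5 → 12 → 41 → … (one orbit).
Cycle lengths of π_39 on ℤ/61ℤ: [30, 30, 1]; 3 cycles in total.
61 − 3 = 58 transpositions; sign(π) = (−1)^58 = +1.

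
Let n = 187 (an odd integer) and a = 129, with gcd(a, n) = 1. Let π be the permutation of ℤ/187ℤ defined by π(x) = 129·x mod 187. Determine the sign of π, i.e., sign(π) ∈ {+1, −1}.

Trace 40: π^k(40) = [40, 111, 107, 152, 160, 70, 54] for k=0..6.
Cycle type of π: 80×2 + 16 + 10 + 1; total 5 cycles.
187 − 5 = 182 transpositions; sign(π) = (−1)^182 = +1.

+1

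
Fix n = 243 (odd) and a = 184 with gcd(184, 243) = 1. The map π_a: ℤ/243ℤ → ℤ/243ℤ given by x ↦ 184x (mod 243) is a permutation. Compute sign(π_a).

Trace 232: π^k(232) = [232, 163, 103, 241, 118, 85, 88] for k=0..6.
Cycle lengths of π_184 on ℤ/243ℤ: [81, 81, 27, 27, 9, 9, 3, 3, 1, 1, 1]; 11 cycles in total.
243 − 11 = 232 transpositions; sign(π) = (−1)^232 = +1.

+1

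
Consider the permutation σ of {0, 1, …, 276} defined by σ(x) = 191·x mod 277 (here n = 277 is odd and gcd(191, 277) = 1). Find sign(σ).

+1

Orbit of 30 under x↦191x: [30, 190, 3, 19, 28, 85, 169]… (length divides ord_277(191)).
Cycle type of π: 69×4 + 1; total 5 cycles.
277 − 5 = 272 transpositions; sign(π) = (−1)^272 = +1.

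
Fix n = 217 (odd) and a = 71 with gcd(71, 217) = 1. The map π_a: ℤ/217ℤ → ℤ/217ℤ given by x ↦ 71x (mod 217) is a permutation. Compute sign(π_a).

+1

Start at x=183: 183 → 190 → 36 → 169 → 64 → 204 → 162 → … (one orbit).
The orbit structure of x ↦ 71x mod 217: 21 orbits of sizes [15, 15, 15, 15, 15, 15, 15, 15, 15, 15, 15, 15, 15, 15, 1, 1, 1, 1, 1, 1, 1].
217 − 21 = 196 transpositions; sign(π) = (−1)^196 = +1.
The Jacobi symbol (71|217) = +1 (Zolotarev) agrees.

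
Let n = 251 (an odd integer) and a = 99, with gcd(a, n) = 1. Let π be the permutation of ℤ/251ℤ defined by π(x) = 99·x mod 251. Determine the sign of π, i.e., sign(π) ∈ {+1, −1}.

Orbit of 174 under x↦99x: [174, 158, 80, 139, 207, 162, 225]… (length divides ord_251(99)).
The orbit structure of x ↦ 99x mod 251: 2 orbits of sizes [250, 1].
2 cycles on 251: each ℓ→(−1)^(ℓ−1), product (−1)^249 = -1.
(99|251)_J = -1 (Zolotarev's lemma cross-check).

-1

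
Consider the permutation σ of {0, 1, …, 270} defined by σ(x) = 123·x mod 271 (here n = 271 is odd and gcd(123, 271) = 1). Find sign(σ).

-1

Orbit of 29 under x↦123x: [29, 44, 263, 100, 105, 178, 214]… (length divides ord_271(123)).
Cycle type of π: 90×3 + 1; total 4 cycles.
271 − 4 = 267 transpositions; sign(π) = (−1)^267 = -1.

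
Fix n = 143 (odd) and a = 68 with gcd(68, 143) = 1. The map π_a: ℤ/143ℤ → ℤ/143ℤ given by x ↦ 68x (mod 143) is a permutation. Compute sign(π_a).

-1

Trace 113: π^k(113) = [113, 105, 133, 35, 92, 107, 126] for k=0..6.
Cycle type of π: 30×4 + 10 + 3×4 + 1; total 10 cycles.
10 cycles on 143: each ℓ→(−1)^(ℓ−1), product (−1)^133 = -1.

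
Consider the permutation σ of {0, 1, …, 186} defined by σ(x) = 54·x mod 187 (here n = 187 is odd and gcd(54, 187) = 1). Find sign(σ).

Orbit of 67 under x↦54x: [67, 65, 144, 109, 89, 131, 155]… (length divides ord_187(54)).
Cycle type of π: 16×11 + 2×5 + 1; total 17 cycles.
17 cycles on 187: each ℓ→(−1)^(ℓ−1), product (−1)^170 = +1.
Check: (54/187) = +1 by Zolotarev.

+1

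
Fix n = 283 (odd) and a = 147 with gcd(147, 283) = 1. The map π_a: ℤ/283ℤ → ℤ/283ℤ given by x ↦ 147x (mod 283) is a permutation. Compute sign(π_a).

Trace 262: π^k(262) = [262, 26, 143, 79, 10, 55, 161] for k=0..6.
The orbit structure of x ↦ 147x mod 283: 2 orbits of sizes [282, 1].
n − c = 283 − 2 = 281; sign = (−1)^281 = -1.
Check: (147/283) = -1 by Zolotarev.

-1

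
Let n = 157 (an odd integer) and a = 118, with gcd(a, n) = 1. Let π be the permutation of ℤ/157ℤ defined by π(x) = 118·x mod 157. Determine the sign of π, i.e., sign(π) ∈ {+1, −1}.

Orbit of 39 under x↦118x: [39, 49, 130, 111, 67, 56, 14]… (length divides ord_157(118)).
7 cycles of lengths [26, 26, 26, 26, 26, 26, 1].
157 − 7 = 150 transpositions; sign(π) = (−1)^150 = +1.
Via Zolotarev, sign(π_{118}) = (118|157) = +1.

+1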